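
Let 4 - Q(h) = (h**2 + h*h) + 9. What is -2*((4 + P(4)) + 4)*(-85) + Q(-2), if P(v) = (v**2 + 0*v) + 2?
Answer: 4407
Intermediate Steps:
P(v) = 2 + v**2 (P(v) = (v**2 + 0) + 2 = v**2 + 2 = 2 + v**2)
Q(h) = -5 - 2*h**2 (Q(h) = 4 - ((h**2 + h*h) + 9) = 4 - ((h**2 + h**2) + 9) = 4 - (2*h**2 + 9) = 4 - (9 + 2*h**2) = 4 + (-9 - 2*h**2) = -5 - 2*h**2)
-2*((4 + P(4)) + 4)*(-85) + Q(-2) = -2*((4 + (2 + 4**2)) + 4)*(-85) + (-5 - 2*(-2)**2) = -2*((4 + (2 + 16)) + 4)*(-85) + (-5 - 2*4) = -2*((4 + 18) + 4)*(-85) + (-5 - 8) = -2*(22 + 4)*(-85) - 13 = -2*26*(-85) - 13 = -52*(-85) - 13 = 4420 - 13 = 4407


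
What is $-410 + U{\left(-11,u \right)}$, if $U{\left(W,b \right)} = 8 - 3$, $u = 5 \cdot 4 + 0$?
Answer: $-405$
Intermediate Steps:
$u = 20$ ($u = 20 + 0 = 20$)
$U{\left(W,b \right)} = 5$
$-410 + U{\left(-11,u \right)} = -410 + 5 = -405$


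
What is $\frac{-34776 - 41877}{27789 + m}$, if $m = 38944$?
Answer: $- \frac{76653}{66733} \approx -1.1487$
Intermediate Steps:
$\frac{-34776 - 41877}{27789 + m} = \frac{-34776 - 41877}{27789 + 38944} = - \frac{76653}{66733}$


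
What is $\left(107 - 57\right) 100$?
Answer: $5000$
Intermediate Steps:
$\left(107 - 57\right) 100 = 50 \cdot 100 = 5000$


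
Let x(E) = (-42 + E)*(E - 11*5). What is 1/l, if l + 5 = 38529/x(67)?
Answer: 100/12343 ≈ 0.0081018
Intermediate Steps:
x(E) = (-55 + E)*(-42 + E) (x(E) = (-42 + E)*(E - 55) = (-42 + E)*(-55 + E) = (-55 + E)*(-42 + E))
l = 12343/100 (l = -5 + 38529/(2310 + 67² - 97*67) = -5 + 38529/(2310 + 4489 - 6499) = -5 + 38529/300 = -5 + 38529*(1/300) = -5 + 12843/100 = 12343/100 ≈ 123.43)
1/l = 1/(12343/100) = 100/12343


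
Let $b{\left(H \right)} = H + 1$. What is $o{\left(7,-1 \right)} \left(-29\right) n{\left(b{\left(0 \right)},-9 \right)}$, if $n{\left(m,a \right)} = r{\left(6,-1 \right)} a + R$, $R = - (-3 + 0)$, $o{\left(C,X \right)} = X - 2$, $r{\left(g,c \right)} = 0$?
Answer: $261$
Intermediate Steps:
$o{\left(C,X \right)} = -2 + X$
$b{\left(H \right)} = 1 + H$
$R = 3$ ($R = \left(-1\right) \left(-3\right) = 3$)
$n{\left(m,a \right)} = 3$ ($n{\left(m,a \right)} = 0 a + 3 = 0 + 3 = 3$)
$o{\left(7,-1 \right)} \left(-29\right) n{\left(b{\left(0 \right)},-9 \right)} = \left(-2 - 1\right) \left(-29\right) 3 = \left(-3\right) \left(-29\right) 3 = 87 \cdot 3 = 261$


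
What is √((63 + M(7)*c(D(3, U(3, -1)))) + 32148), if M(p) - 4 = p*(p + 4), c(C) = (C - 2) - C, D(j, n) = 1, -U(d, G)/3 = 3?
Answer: 3*√3561 ≈ 179.02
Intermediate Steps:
U(d, G) = -9 (U(d, G) = -3*3 = -9)
c(C) = -2 (c(C) = (-2 + C) - C = -2)
M(p) = 4 + p*(4 + p) (M(p) = 4 + p*(p + 4) = 4 + p*(4 + p))
√((63 + M(7)*c(D(3, U(3, -1)))) + 32148) = √((63 + (4 + 7² + 4*7)*(-2)) + 32148) = √((63 + (4 + 49 + 28)*(-2)) + 32148) = √((63 + 81*(-2)) + 32148) = √((63 - 162) + 32148) = √(-99 + 32148) = √32049 = 3*√3561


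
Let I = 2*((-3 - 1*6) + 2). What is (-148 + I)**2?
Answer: 26244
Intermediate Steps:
I = -14 (I = 2*((-3 - 6) + 2) = 2*(-9 + 2) = 2*(-7) = -14)
(-148 + I)**2 = (-148 - 14)**2 = (-162)**2 = 26244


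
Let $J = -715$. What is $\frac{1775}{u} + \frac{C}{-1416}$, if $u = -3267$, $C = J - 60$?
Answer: $\frac{6175}{1542024} \approx 0.0040045$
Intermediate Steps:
$C = -775$ ($C = -715 - 60 = -775$)
$\frac{1775}{u} + \frac{C}{-1416} = \frac{1775}{-3267} - \frac{775}{-1416} = 1775 \left(- \frac{1}{3267}\right) - - \frac{775}{1416} = - \frac{1775}{3267} + \frac{775}{1416} = \frac{6175}{1542024}$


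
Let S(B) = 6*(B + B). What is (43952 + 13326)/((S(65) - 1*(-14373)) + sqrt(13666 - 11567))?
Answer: 433966767/114805655 - 28639*sqrt(2099)/114805655 ≈ 3.7686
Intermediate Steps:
S(B) = 12*B (S(B) = 6*(2*B) = 12*B)
(43952 + 13326)/((S(65) - 1*(-14373)) + sqrt(13666 - 11567)) = (43952 + 13326)/((12*65 - 1*(-14373)) + sqrt(13666 - 11567)) = 57278/((780 + 14373) + sqrt(2099)) = 57278/(15153 + sqrt(2099))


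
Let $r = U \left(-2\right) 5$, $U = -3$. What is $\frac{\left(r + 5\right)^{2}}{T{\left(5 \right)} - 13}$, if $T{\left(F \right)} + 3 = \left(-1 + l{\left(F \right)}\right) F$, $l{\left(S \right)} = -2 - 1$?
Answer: $- \frac{1225}{36} \approx -34.028$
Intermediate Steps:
$l{\left(S \right)} = -3$ ($l{\left(S \right)} = -2 - 1 = -3$)
$r = 30$ ($r = \left(-3\right) \left(-2\right) 5 = 6 \cdot 5 = 30$)
$T{\left(F \right)} = -3 - 4 F$ ($T{\left(F \right)} = -3 + \left(-1 - 3\right) F = -3 - 4 F$)
$\frac{\left(r + 5\right)^{2}}{T{\left(5 \right)} - 13} = \frac{\left(30 + 5\right)^{2}}{\left(-3 - 20\right) - 13} = \frac{35^{2}}{\left(-3 - 20\right) - 13} = \frac{1}{-23 - 13} \cdot 1225 = \frac{1}{-36} \cdot 1225 = \left(- \frac{1}{36}\right) 1225 = - \frac{1225}{36}$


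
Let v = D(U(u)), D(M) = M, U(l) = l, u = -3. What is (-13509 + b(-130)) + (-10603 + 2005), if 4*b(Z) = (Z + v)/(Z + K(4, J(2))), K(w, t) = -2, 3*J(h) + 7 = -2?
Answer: -11672363/528 ≈ -22107.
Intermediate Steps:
J(h) = -3 (J(h) = -7/3 + (⅓)*(-2) = -7/3 - ⅔ = -3)
v = -3
b(Z) = (-3 + Z)/(4*(-2 + Z)) (b(Z) = ((Z - 3)/(Z - 2))/4 = ((-3 + Z)/(-2 + Z))/4 = (-3 + Z)/(4*(-2 + Z)))
(-13509 + b(-130)) + (-10603 + 2005) = (-13509 + (-3 - 130)/(4*(-2 - 130))) + (-10603 + 2005) = (-13509 + (¼)*(-133)/(-132)) - 8598 = (-13509 + (¼)*(-1/132)*(-133)) - 8598 = (-13509 + 133/528) - 8598 = -7132619/528 - 8598 = -11672363/528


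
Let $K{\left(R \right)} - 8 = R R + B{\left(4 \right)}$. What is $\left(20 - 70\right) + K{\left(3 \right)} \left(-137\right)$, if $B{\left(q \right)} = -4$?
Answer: $-1831$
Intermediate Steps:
$K{\left(R \right)} = 4 + R^{2}$ ($K{\left(R \right)} = 8 + \left(R R - 4\right) = 8 + \left(R^{2} - 4\right) = 8 + \left(-4 + R^{2}\right) = 4 + R^{2}$)
$\left(20 - 70\right) + K{\left(3 \right)} \left(-137\right) = \left(20 - 70\right) + \left(4 + 3^{2}\right) \left(-137\right) = -50 + \left(4 + 9\right) \left(-137\right) = -50 + 13 \left(-137\right) = -50 - 1781 = -1831$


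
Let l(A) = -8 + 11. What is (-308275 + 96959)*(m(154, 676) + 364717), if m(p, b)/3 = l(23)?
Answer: -77072439416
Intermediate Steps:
l(A) = 3
m(p, b) = 9 (m(p, b) = 3*3 = 9)
(-308275 + 96959)*(m(154, 676) + 364717) = (-308275 + 96959)*(9 + 364717) = -211316*364726 = -77072439416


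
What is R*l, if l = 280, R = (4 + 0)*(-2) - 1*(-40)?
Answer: 8960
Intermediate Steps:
R = 32 (R = 4*(-2) + 40 = -8 + 40 = 32)
R*l = 32*280 = 8960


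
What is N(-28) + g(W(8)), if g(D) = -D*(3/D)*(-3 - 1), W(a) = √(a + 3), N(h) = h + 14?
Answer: -2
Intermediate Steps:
N(h) = 14 + h
W(a) = √(3 + a)
g(D) = 12 (g(D) = -3*(-4) = -1*(-12) = 12)
N(-28) + g(W(8)) = (14 - 28) + 12 = -14 + 12 = -2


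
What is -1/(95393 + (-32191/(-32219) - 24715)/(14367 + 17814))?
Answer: -1036839639/98906447422733 ≈ -1.0483e-5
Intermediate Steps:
-1/(95393 + (-32191/(-32219) - 24715)/(14367 + 17814)) = -1/(95393 + (-32191*(-1/32219) - 24715)/32181) = -1/(95393 + (32191/32219 - 24715)*(1/32181)) = -1/(95393 - 796260394/32219*1/32181) = -1/(95393 - 796260394/1036839639) = -1/98906447422733/1036839639 = -1*1036839639/98906447422733 = -1036839639/98906447422733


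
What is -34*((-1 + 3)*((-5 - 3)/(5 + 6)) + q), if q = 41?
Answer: -14790/11 ≈ -1344.5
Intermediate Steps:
-34*((-1 + 3)*((-5 - 3)/(5 + 6)) + q) = -34*((-1 + 3)*((-5 - 3)/(5 + 6)) + 41) = -34*(2*(-8/11) + 41) = -34*(-16/11 + 41) = -34*435/11 = -14790/11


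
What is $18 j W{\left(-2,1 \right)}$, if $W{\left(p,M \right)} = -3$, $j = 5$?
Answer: $-270$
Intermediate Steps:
$18 j W{\left(-2,1 \right)} = 18 \cdot 5 \left(-3\right) = 90 \left(-3\right) = -270$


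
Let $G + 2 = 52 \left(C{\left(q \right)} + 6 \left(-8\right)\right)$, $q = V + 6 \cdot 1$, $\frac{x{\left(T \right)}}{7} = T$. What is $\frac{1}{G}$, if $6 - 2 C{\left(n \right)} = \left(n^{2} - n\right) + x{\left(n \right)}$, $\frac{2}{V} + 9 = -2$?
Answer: $- \frac{121}{499702} \approx -0.00024214$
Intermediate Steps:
$V = - \frac{2}{11}$ ($V = \frac{2}{-9 - 2} = \frac{2}{-11} = 2 \left(- \frac{1}{11}\right) = - \frac{2}{11} \approx -0.18182$)
$x{\left(T \right)} = 7 T$
$q = \frac{64}{11}$ ($q = - \frac{2}{11} + 6 \cdot 1 = - \frac{2}{11} + 6 = \frac{64}{11} \approx 5.8182$)
$C{\left(n \right)} = 3 - 3 n - \frac{n^{2}}{2}$ ($C{\left(n \right)} = 3 - \frac{\left(n^{2} - n\right) + 7 n}{2} = 3 - \frac{n^{2} + 6 n}{2} = 3 - \left(\frac{n^{2}}{2} + 3 n\right) = 3 - 3 n - \frac{n^{2}}{2}$)
$G = - \frac{499702}{121}$ ($G = -2 + 52 \left(\left(3 - \frac{192}{11} - \frac{\left(\frac{64}{11}\right)^{2}}{2}\right) + 6 \left(-8\right)\right) = -2 + 52 \left(\left(3 - \frac{192}{11} - \frac{2048}{121}\right) - 48\right) = -2 + 52 \left(- \frac{3797}{121} - 48\right) = -2 + 52 \left(- \frac{9605}{121}\right) = -2 - \frac{499460}{121} = - \frac{499702}{121} \approx -4129.8$)
$\frac{1}{G} = \frac{1}{- \frac{499702}{121}} = - \frac{121}{499702}$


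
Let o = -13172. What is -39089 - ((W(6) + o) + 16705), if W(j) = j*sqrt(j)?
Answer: -42622 - 6*sqrt(6) ≈ -42637.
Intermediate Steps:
W(j) = j**(3/2)
-39089 - ((W(6) + o) + 16705) = -39089 - ((6**(3/2) - 13172) + 16705) = -39089 - ((6*sqrt(6) - 13172) + 16705) = -39089 - ((-13172 + 6*sqrt(6)) + 16705) = -39089 - (3533 + 6*sqrt(6)) = -39089 + (-3533 - 6*sqrt(6)) = -42622 - 6*sqrt(6)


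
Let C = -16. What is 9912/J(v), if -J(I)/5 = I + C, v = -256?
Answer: 1239/170 ≈ 7.2882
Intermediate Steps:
J(I) = 80 - 5*I (J(I) = -5*(I - 16) = -5*(-16 + I) = 80 - 5*I)
9912/J(v) = 9912/(80 - 5*(-256)) = 9912/(80 + 1280) = 9912/1360 = 9912*(1/1360) = 1239/170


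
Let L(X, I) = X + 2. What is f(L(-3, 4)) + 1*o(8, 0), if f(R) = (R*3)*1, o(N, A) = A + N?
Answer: 5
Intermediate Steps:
L(X, I) = 2 + X
f(R) = 3*R (f(R) = (3*R)*1 = 3*R)
f(L(-3, 4)) + 1*o(8, 0) = 3*(2 - 3) + 1*(0 + 8) = 3*(-1) + 1*8 = -3 + 8 = 5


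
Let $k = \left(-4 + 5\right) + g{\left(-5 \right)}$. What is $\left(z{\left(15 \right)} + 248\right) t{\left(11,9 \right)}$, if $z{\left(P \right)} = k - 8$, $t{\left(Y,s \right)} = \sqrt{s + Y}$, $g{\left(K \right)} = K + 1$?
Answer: $474 \sqrt{5} \approx 1059.9$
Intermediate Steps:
$g{\left(K \right)} = 1 + K$
$t{\left(Y,s \right)} = \sqrt{Y + s}$
$k = -3$ ($k = \left(-4 + 5\right) + \left(1 - 5\right) = 1 - 4 = -3$)
$z{\left(P \right)} = -11$ ($z{\left(P \right)} = -3 - 8 = -11$)
$\left(z{\left(15 \right)} + 248\right) t{\left(11,9 \right)} = \left(-11 + 248\right) \sqrt{11 + 9} = 237 \sqrt{20} = 237 \cdot 2 \sqrt{5} = 474 \sqrt{5}$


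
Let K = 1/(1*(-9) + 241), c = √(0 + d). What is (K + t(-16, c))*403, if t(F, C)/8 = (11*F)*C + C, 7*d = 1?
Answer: 403/232 - 80600*√7 ≈ -2.1325e+5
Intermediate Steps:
d = ⅐ (d = (⅐)*1 = ⅐ ≈ 0.14286)
c = √7/7 (c = √(0 + ⅐) = √(⅐) = √7/7 ≈ 0.37796)
t(F, C) = 8*C + 88*C*F (t(F, C) = 8*((11*F)*C + C) = 8*(11*C*F + C) = 8*(C + 11*C*F) = 8*C + 88*C*F)
K = 1/232 (K = 1/(-9 + 241) = 1/232 ≈ 0.0043103)
(K + t(-16, c))*403 = (1/232 + 8*(√7/7)*(1 + 11*(-16)))*403 = (1/232 + 8*(√7/7)*(1 - 176))*403 = (1/232 + 8*(√7/7)*(-175))*403 = (1/232 - 200*√7)*403 = 403/232 - 80600*√7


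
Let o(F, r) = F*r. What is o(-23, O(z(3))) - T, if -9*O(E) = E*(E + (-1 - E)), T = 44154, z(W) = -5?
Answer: -397271/9 ≈ -44141.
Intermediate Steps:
O(E) = E/9 (O(E) = -E*(E + (-1 - E))/9 = -E*(-1)/9 = -(-1)*E/9 = E/9)
o(-23, O(z(3))) - T = -23*(-5)/9 - 1*44154 = -23*(-5/9) - 44154 = 115/9 - 44154 = -397271/9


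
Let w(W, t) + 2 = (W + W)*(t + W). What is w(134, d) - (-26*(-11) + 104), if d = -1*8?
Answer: 33376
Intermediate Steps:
d = -8
w(W, t) = -2 + 2*W*(W + t) (w(W, t) = -2 + (W + W)*(t + W) = -2 + (2*W)*(W + t) = -2 + 2*W*(W + t))
w(134, d) - (-26*(-11) + 104) = (-2 + 2*134² + 2*134*(-8)) - (-26*(-11) + 104) = (-2 + 2*17956 - 2144) - (286 + 104) = (-2 + 35912 - 2144) - 1*390 = 33766 - 390 = 33376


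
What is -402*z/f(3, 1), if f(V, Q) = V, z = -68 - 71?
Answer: 18626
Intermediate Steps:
z = -139
-402*z/f(3, 1) = -(-55878)/3 = -402*(-139/3) = 18626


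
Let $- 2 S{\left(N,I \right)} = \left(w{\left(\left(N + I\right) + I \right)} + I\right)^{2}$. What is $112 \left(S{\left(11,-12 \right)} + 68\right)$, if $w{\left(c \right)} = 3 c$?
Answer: $-138040$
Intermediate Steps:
$S{\left(N,I \right)} = - \frac{\left(3 N + 7 I\right)^{2}}{2}$ ($S{\left(N,I \right)} = - \frac{\left(3 \left(\left(N + I\right) + I\right) + I\right)^{2}}{2} = - \frac{\left(3 \left(\left(I + N\right) + I\right) + I\right)^{2}}{2} = - \frac{\left(3 \left(N + 2 I\right) + I\right)^{2}}{2} = - \frac{\left(\left(3 N + 6 I\right) + I\right)^{2}}{2} = - \frac{\left(3 N + 7 I\right)^{2}}{2}$)
$112 \left(S{\left(11,-12 \right)} + 68\right) = 112 \left(- \frac{\left(3 \cdot 11 + 7 \left(-12\right)\right)^{2}}{2} + 68\right) = 112 \left(- \frac{\left(33 - 84\right)^{2}}{2} + 68\right) = 112 \left(- \frac{\left(-51\right)^{2}}{2} + 68\right) = 112 \left(\left(- \frac{1}{2}\right) 2601 + 68\right) = 112 \left(- \frac{2601}{2} + 68\right) = 112 \left(- \frac{2465}{2}\right) = -138040$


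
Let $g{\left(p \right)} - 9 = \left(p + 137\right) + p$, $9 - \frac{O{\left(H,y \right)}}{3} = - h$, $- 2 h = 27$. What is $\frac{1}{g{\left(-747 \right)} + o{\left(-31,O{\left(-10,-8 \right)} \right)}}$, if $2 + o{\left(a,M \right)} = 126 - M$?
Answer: $- \frac{2}{2421} \approx -0.0008261$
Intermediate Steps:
$h = - \frac{27}{2}$ ($h = \left(- \frac{1}{2}\right) 27 = - \frac{27}{2} \approx -13.5$)
$O{\left(H,y \right)} = - \frac{27}{2}$ ($O{\left(H,y \right)} = 27 - 3 \left(\left(-1\right) \left(- \frac{27}{2}\right)\right) = 27 - \frac{81}{2} = - \frac{27}{2}$)
$o{\left(a,M \right)} = 124 - M$ ($o{\left(a,M \right)} = -2 - \left(-126 + M\right) = 124 - M$)
$g{\left(p \right)} = 146 + 2 p$ ($g{\left(p \right)} = 9 + \left(\left(p + 137\right) + p\right) = 9 + \left(\left(137 + p\right) + p\right) = 9 + \left(137 + 2 p\right) = 146 + 2 p$)
$\frac{1}{g{\left(-747 \right)} + o{\left(-31,O{\left(-10,-8 \right)} \right)}} = \frac{1}{\left(146 + 2 \left(-747\right)\right) + \left(124 - - \frac{27}{2}\right)} = \frac{1}{\left(146 - 1494\right) + \left(124 + \frac{27}{2}\right)} = \frac{1}{-1348 + \frac{275}{2}} = \frac{1}{- \frac{2421}{2}} = - \frac{2}{2421}$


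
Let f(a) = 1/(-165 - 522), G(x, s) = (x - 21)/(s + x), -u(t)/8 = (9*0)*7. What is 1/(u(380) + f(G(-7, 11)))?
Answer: -687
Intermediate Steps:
u(t) = 0 (u(t) = -8*9*0*7 = -0*7 = -8*0 = 0)
G(x, s) = (-21 + x)/(s + x)
f(a) = -1/687 (f(a) = 1/(-687) = -1/687)
1/(u(380) + f(G(-7, 11))) = 1/(0 - 1/687) = 1/(-1/687) = -687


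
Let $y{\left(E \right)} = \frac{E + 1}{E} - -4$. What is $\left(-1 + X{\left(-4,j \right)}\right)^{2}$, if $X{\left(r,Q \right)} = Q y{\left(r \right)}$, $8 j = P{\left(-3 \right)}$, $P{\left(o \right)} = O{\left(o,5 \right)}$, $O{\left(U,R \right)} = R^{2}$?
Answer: $\frac{196249}{1024} \approx 191.65$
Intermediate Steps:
$P{\left(o \right)} = 25$ ($P{\left(o \right)} = 5^{2} = 25$)
$j = \frac{25}{8}$ ($j = \frac{1}{8} \cdot 25 = \frac{25}{8} \approx 3.125$)
$y{\left(E \right)} = 4 + \frac{1 + E}{E}$ ($y{\left(E \right)} = \frac{1 + E}{E} + 4 = 4 + \frac{1 + E}{E}$)
$X{\left(r,Q \right)} = Q \left(5 + \frac{1}{r}\right)$
$\left(-1 + X{\left(-4,j \right)}\right)^{2} = \left(-1 + \left(5 \cdot \frac{25}{8} + \frac{25}{8 \left(-4\right)}\right)\right)^{2} = \left(-1 + \left(\frac{125}{8} + \frac{25}{8} \left(- \frac{1}{4}\right)\right)\right)^{2} = \left(-1 + \left(\frac{125}{8} - \frac{25}{32}\right)\right)^{2} = \left(-1 + \frac{475}{32}\right)^{2} = \left(\frac{443}{32}\right)^{2} = \frac{196249}{1024}$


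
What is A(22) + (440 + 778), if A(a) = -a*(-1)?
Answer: 1240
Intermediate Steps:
A(a) = a
A(22) + (440 + 778) = 22 + (440 + 778) = 22 + 1218 = 1240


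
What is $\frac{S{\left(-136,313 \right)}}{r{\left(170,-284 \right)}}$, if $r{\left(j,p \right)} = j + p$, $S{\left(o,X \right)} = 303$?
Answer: $- \frac{101}{38} \approx -2.6579$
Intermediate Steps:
$\frac{S{\left(-136,313 \right)}}{r{\left(170,-284 \right)}} = \frac{303}{170 - 284} = \frac{303}{-114} = 303 \left(- \frac{1}{114}\right) = - \frac{101}{38}$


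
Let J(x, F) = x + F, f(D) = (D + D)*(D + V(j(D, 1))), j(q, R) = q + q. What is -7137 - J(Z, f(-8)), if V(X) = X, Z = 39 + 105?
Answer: -7665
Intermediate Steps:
Z = 144
j(q, R) = 2*q
f(D) = 6*D² (f(D) = (D + D)*(D + 2*D) = (2*D)*(3*D) = 6*D²)
J(x, F) = F + x
-7137 - J(Z, f(-8)) = -7137 - (6*(-8)² + 144) = -7137 - (6*64 + 144) = -7137 - (384 + 144) = -7137 - 1*528 = -7137 - 528 = -7665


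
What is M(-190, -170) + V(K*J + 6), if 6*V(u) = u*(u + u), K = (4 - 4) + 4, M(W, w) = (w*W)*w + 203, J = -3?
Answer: -5490785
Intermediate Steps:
M(W, w) = 203 + W*w**2 (M(W, w) = (W*w)*w + 203 = W*w**2 + 203 = 203 + W*w**2)
K = 4 (K = 0 + 4 = 4)
V(u) = u**2/3 (V(u) = (u*(u + u))/6 = (u*(2*u))/6 = (2*u**2)/6 = u**2/3)
M(-190, -170) + V(K*J + 6) = (203 - 190*(-170)**2) + (4*(-3) + 6)**2/3 = (203 - 190*28900) + (-12 + 6)**2/3 = (203 - 5491000) + (1/3)*(-6)**2 = -5490797 + (1/3)*36 = -5490797 + 12 = -5490785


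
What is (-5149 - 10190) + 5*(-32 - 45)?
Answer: -15724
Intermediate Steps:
(-5149 - 10190) + 5*(-32 - 45) = -15339 + 5*(-77) = -15339 - 385 = -15724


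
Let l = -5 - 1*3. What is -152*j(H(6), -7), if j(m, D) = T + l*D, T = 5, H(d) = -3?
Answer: -9272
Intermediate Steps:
l = -8 (l = -5 - 3 = -8)
j(m, D) = 5 - 8*D
-152*j(H(6), -7) = -152*(5 - 8*(-7)) = -152*(5 + 56) = -152*61 = -9272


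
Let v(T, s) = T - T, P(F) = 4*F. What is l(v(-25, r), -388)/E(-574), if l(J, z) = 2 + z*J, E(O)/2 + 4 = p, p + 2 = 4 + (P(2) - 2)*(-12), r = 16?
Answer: -1/74 ≈ -0.013514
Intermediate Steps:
p = -70 (p = -2 + (4 + (4*2 - 2)*(-12)) = -2 + (4 + (8 - 2)*(-12)) = -2 + (4 + 6*(-12)) = -2 + (4 - 72) = -2 - 68 = -70)
v(T, s) = 0
E(O) = -148 (E(O) = -8 + 2*(-70) = -8 - 140 = -148)
l(J, z) = 2 + J*z
l(v(-25, r), -388)/E(-574) = (2 + 0*(-388))/(-148) = (2 + 0)*(-1/148) = 2*(-1/148) = -1/74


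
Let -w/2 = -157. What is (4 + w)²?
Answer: 101124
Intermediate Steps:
w = 314 (w = -2*(-157) = 314)
(4 + w)² = (4 + 314)² = 318² = 101124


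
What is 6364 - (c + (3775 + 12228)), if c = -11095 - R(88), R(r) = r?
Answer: 1544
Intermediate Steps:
c = -11183 (c = -11095 - 1*88 = -11095 - 88 = -11183)
6364 - (c + (3775 + 12228)) = 6364 - (-11183 + (3775 + 12228)) = 6364 - (-11183 + 16003) = 6364 - 1*4820 = 6364 - 4820 = 1544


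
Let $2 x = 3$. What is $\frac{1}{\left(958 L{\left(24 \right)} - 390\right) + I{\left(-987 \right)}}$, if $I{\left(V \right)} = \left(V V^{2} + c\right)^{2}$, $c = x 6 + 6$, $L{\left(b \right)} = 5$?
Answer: $\frac{1}{924491457346929344} \approx 1.0817 \cdot 10^{-18}$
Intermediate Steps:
$x = \frac{3}{2}$ ($x = \frac{1}{2} \cdot 3 = \frac{3}{2} \approx 1.5$)
$c = 15$ ($c = \frac{3}{2} \cdot 6 + 6 = 9 + 6 = 15$)
$I{\left(V \right)} = \left(15 + V^{3}\right)^{2}$ ($I{\left(V \right)} = \left(V V^{2} + 15\right)^{2} = \left(V^{3} + 15\right)^{2} = \left(15 + V^{3}\right)^{2}$)
$\frac{1}{\left(958 L{\left(24 \right)} - 390\right) + I{\left(-987 \right)}} = \frac{1}{\left(958 \cdot 5 - 390\right) + \left(15 + \left(-987\right)^{3}\right)^{2}} = \frac{1}{\left(4790 - 390\right) + \left(15 - 961504803\right)^{2}} = \frac{1}{4400 + \left(-961504788\right)^{2}} = \frac{1}{4400 + 924491457346924944} = \frac{1}{924491457346929344}$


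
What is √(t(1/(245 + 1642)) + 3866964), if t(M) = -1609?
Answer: √3865355 ≈ 1966.1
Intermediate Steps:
√(t(1/(245 + 1642)) + 3866964) = √(-1609 + 3866964) = √3865355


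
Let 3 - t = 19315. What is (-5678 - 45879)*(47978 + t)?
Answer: -1477932962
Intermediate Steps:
t = -19312 (t = 3 - 1*19315 = 3 - 19315 = -19312)
(-5678 - 45879)*(47978 + t) = (-5678 - 45879)*(47978 - 19312) = -51557*28666 = -1477932962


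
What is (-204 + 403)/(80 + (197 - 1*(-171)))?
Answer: 199/448 ≈ 0.44420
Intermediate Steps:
(-204 + 403)/(80 + (197 - 1*(-171))) = 199/(80 + (197 + 171)) = 199/(80 + 368) = 199/448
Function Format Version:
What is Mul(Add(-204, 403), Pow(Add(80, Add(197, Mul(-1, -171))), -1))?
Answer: Rational(199, 448) ≈ 0.44420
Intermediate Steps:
Mul(Add(-204, 403), Pow(Add(80, Add(197, Mul(-1, -171))), -1)) = Mul(199, Pow(Add(80, Add(197, 171)), -1)) = Mul(199, Pow(Add(80, 368), -1)) = Mul(199, Pow(448, -1)) = Mul(199, Rational(1, 448)) = Rational(199, 448)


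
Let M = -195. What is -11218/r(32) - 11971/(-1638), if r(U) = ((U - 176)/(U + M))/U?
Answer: -221858135/546 ≈ -4.0633e+5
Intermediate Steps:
r(U) = (-176 + U)/(U*(-195 + U)) (r(U) = ((U - 176)/(U - 195))/U = ((-176 + U)/(-195 + U))/U = (-176 + U)/(U*(-195 + U)))
-11218/r(32) - 11971/(-1638) = -11218*32*(-195 + 32)/(-176 + 32) - 11971/(-1638) = -11218/((1/32)*(-144)/(-163)) - 11971*(-1/1638) = -11218/((1/32)*(-1/163)*(-144)) + 11971/1638 = -11218/9/326 + 11971/1638 = -11218*326/9 + 11971/1638 = -3657068/9 + 11971/1638 = -221858135/546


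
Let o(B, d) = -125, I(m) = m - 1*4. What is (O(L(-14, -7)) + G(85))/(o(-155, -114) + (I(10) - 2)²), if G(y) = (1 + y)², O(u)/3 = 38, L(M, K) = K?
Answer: -7510/109 ≈ -68.899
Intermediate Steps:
I(m) = -4 + m (I(m) = m - 4 = -4 + m)
O(u) = 114 (O(u) = 3*38 = 114)
(O(L(-14, -7)) + G(85))/(o(-155, -114) + (I(10) - 2)²) = (114 + (1 + 85)²)/(-125 + ((-4 + 10) - 2)²) = (114 + 86²)/(-125 + (6 - 2)²) = (114 + 7396)/(-125 + 4²) = 7510/(-125 + 16) = 7510/(-109) = 7510*(-1/109) = -7510/109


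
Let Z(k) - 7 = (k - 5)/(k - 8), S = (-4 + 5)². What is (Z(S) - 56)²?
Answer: 114921/49 ≈ 2345.3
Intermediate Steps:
S = 1 (S = 1² = 1)
Z(k) = 7 + (-5 + k)/(-8 + k) (Z(k) = 7 + (k - 5)/(k - 8) = 7 + (-5 + k)/(-8 + k))
(Z(S) - 56)² = ((-61 + 8*1)/(-8 + 1) - 56)² = ((-61 + 8)/(-7) - 56)² = (-⅐*(-53) - 56)² = (53/7 - 56)² = (-339/7)² = 114921/49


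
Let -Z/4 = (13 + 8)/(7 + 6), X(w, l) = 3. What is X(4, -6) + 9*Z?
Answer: -717/13 ≈ -55.154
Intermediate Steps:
Z = -84/13 (Z = -4*(13 + 8)/(7 + 6) = -84/13 ≈ -6.4615)
X(4, -6) + 9*Z = 3 + 9*(-84/13) = 3 - 756/13 = -717/13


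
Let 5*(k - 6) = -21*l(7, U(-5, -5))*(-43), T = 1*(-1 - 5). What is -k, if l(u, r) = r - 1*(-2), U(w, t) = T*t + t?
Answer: -24411/5 ≈ -4882.2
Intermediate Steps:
T = -6 (T = 1*(-6) = -6)
U(w, t) = -5*t (U(w, t) = -6*t + t = -5*t)
l(u, r) = 2 + r (l(u, r) = r + 2 = 2 + r)
k = 24411/5 (k = 6 + (-21*(2 - 5*(-5))*(-43))/5 = 6 + (-21*(2 + 25)*(-43))/5 = 6 + (-21*27*(-43))/5 = 6 + (-567*(-43))/5 = 6 + (⅕)*24381 = 6 + 24381/5 = 24411/5 ≈ 4882.2)
-k = -1*24411/5 = -24411/5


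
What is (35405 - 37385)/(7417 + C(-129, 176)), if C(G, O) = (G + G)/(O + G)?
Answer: -93060/348341 ≈ -0.26715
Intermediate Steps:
C(G, O) = 2*G/(G + O) (C(G, O) = (2*G)/(G + O) = 2*G/(G + O))
(35405 - 37385)/(7417 + C(-129, 176)) = (35405 - 37385)/(7417 + 2*(-129)/(-129 + 176)) = -1980/(7417 + 2*(-129)/47) = -1980/(7417 + 2*(-129)*(1/47)) = -1980/(7417 - 258/47) = -1980/348341/47 = -1980*47/348341 = -93060/348341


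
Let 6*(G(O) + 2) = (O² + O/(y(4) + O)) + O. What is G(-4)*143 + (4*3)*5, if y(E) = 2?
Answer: 323/3 ≈ 107.67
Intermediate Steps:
G(O) = -2 + O/6 + O²/6 + O/(6*(2 + O)) (G(O) = -2 + ((O² + O/(2 + O)) + O)/6 = -2 + (O + O² + O/(2 + O))/6 = -2 + (O/6 + O²/6 + O/(6*(2 + O))) = -2 + O/6 + O²/6 + O/(6*(2 + O)))
G(-4)*143 + (4*3)*5 = ((-24 + (-4)³ - 9*(-4) + 3*(-4)²)/(6*(2 - 4)))*143 + (4*3)*5 = ((⅙)*(-24 - 64 + 36 + 3*16)/(-2))*143 + 12*5 = ((⅙)*(-½)*(-24 - 64 + 36 + 48))*143 + 60 = ((⅙)*(-½)*(-4))*143 + 60 = (⅓)*143 + 60 = 143/3 + 60 = 323/3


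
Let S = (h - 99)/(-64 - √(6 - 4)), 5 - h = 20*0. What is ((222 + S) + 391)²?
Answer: 1582108641179/4190209 - 118234986*√2/4190209 ≈ 3.7753e+5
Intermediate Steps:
h = 5 (h = 5 - 20*0 = 5 - 1*0 = 5 + 0 = 5)
S = -94/(-64 - √2) (S = (5 - 99)/(-64 - √(6 - 4)) = -94/(-64 - √2) ≈ 1.4370)
((222 + S) + 391)² = ((222 + (3008/2047 - 47*√2/2047)) + 391)² = ((457442/2047 - 47*√2/2047) + 391)² = (1257819/2047 - 47*√2/2047)²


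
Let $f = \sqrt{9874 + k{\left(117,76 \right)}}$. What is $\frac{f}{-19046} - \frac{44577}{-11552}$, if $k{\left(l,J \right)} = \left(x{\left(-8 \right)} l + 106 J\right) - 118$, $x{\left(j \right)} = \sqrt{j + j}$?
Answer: $\frac{44577}{11552} - \frac{\sqrt{4453 + 117 i}}{9523} \approx 3.8518 - 9.2049 \cdot 10^{-5} i$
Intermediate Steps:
$x{\left(j \right)} = \sqrt{2} \sqrt{j}$ ($x{\left(j \right)} = \sqrt{2 j} = \sqrt{2} \sqrt{j}$)
$k{\left(l,J \right)} = -118 + 106 J + 4 i l$ ($k{\left(l,J \right)} = \left(\sqrt{2} \sqrt{-8} l + 106 J\right) - 118 = \left(\sqrt{2} \cdot 2 i \sqrt{2} l + 106 J\right) - 118 = \left(4 i l + 106 J\right) - 118 = \left(106 J + 4 i l\right) - 118 = -118 + 106 J + 4 i l$)
$f = \sqrt{17812 + 468 i}$ ($f = \sqrt{9874 + \left(-118 + 106 \cdot 76 + 4 i 117\right)} = \sqrt{9874 + \left(-118 + 8056 + 468 i\right)} = \sqrt{9874 + \left(7938 + 468 i\right)} = \sqrt{17812 + 468 i} \approx 133.47 + 1.753 i$)
$\frac{f}{-19046} - \frac{44577}{-11552} = \frac{2 \sqrt{4453 + 117 i}}{-19046} - \frac{44577}{-11552} = 2 \sqrt{4453 + 117 i} \left(- \frac{1}{19046}\right) - - \frac{44577}{11552} = - \frac{\sqrt{4453 + 117 i}}{9523} + \frac{44577}{11552} = \frac{44577}{11552} - \frac{\sqrt{4453 + 117 i}}{9523}$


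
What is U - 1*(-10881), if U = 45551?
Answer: 56432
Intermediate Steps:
U - 1*(-10881) = 45551 - 1*(-10881) = 45551 + 10881 = 56432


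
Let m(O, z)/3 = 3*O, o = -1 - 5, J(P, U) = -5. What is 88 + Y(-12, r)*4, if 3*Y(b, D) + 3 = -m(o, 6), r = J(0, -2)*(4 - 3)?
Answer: 156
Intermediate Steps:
o = -6
r = -5 (r = -5*(4 - 3) = -5*1 = -5)
m(O, z) = 9*O (m(O, z) = 3*(3*O) = 9*O)
Y(b, D) = 17 (Y(b, D) = -1 + (-9*(-6))/3 = -1 + (-1*(-54))/3 = -1 + (⅓)*54 = -1 + 18 = 17)
88 + Y(-12, r)*4 = 88 + 17*4 = 88 + 68 = 156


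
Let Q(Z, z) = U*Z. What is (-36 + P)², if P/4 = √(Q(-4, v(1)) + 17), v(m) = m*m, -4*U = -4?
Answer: 1504 - 288*√13 ≈ 465.60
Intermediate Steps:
U = 1 (U = -¼*(-4) = 1)
v(m) = m²
Q(Z, z) = Z (Q(Z, z) = 1*Z = Z)
P = 4*√13 (P = 4*√(-4 + 17) = 4*√13 ≈ 14.422)
(-36 + P)² = (-36 + 4*√13)²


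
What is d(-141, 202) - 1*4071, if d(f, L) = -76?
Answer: -4147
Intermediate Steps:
d(-141, 202) - 1*4071 = -76 - 1*4071 = -76 - 4071 = -4147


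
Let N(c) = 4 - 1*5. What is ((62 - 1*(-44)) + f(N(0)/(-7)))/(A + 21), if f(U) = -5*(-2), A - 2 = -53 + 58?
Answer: 29/7 ≈ 4.1429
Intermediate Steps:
N(c) = -1 (N(c) = 4 - 5 = -1)
A = 7 (A = 2 + (-53 + 58) = 2 + 5 = 7)
f(U) = 10
((62 - 1*(-44)) + f(N(0)/(-7)))/(A + 21) = ((62 - 1*(-44)) + 10)/(7 + 21) = ((62 + 44) + 10)/28 = (106 + 10)/28 = (1/28)*116 = 29/7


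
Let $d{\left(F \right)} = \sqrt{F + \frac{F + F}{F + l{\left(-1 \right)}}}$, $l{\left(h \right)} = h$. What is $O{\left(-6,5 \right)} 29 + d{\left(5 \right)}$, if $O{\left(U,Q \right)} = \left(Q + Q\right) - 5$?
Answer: $145 + \frac{\sqrt{30}}{2} \approx 147.74$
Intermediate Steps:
$O{\left(U,Q \right)} = -5 + 2 Q$ ($O{\left(U,Q \right)} = 2 Q - 5 = -5 + 2 Q$)
$d{\left(F \right)} = \sqrt{F + \frac{2 F}{-1 + F}}$ ($d{\left(F \right)} = \sqrt{F + \frac{F + F}{F - 1}} = \sqrt{F + \frac{2 F}{-1 + F}}$)
$O{\left(-6,5 \right)} 29 + d{\left(5 \right)} = \left(-5 + 2 \cdot 5\right) 29 + \sqrt{\frac{5 \left(1 + 5\right)}{-1 + 5}} = \left(-5 + 10\right) 29 + \sqrt{5 \cdot \frac{1}{4} \cdot 6} = 5 \cdot 29 + \sqrt{5 \cdot \frac{1}{4} \cdot 6} = 145 + \sqrt{\frac{15}{2}} = 145 + \frac{\sqrt{30}}{2}$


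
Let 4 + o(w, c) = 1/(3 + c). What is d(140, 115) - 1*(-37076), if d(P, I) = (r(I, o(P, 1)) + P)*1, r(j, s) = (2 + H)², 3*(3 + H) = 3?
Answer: 37216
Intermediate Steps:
H = -2 (H = -3 + (⅓)*3 = -3 + 1 = -2)
o(w, c) = -4 + 1/(3 + c)
r(j, s) = 0 (r(j, s) = (2 - 2)² = 0² = 0)
d(P, I) = P (d(P, I) = (0 + P)*1 = P*1 = P)
d(140, 115) - 1*(-37076) = 140 - 1*(-37076) = 140 + 37076 = 37216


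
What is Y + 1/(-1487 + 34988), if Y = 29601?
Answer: 991663102/33501 ≈ 29601.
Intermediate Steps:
Y + 1/(-1487 + 34988) = 29601 + 1/(-1487 + 34988) = 29601 + 1/33501 = 991663102/33501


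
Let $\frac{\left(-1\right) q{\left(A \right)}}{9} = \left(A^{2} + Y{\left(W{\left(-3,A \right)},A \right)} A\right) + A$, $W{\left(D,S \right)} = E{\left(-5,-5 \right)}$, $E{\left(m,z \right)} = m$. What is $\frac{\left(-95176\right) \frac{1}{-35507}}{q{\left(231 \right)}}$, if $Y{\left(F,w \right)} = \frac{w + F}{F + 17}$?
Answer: $- \frac{190352}{37032558255} \approx -5.1401 \cdot 10^{-6}$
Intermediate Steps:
$W{\left(D,S \right)} = -5$
$Y{\left(F,w \right)} = \frac{F + w}{17 + F}$
$q{\left(A \right)} = - 9 A - 9 A^{2} - 9 A \left(- \frac{5}{12} + \frac{A}{12}\right)$ ($q{\left(A \right)} = - 9 \left(\left(A^{2} + \frac{-5 + A}{17 - 5} A\right) + A\right) = - 9 \left(\left(A^{2} + \frac{-5 + A}{12} A\right) + A\right) = - 9 \left(\left(A^{2} + \left(- \frac{5}{12} + \frac{A}{12}\right) A\right) + A\right) = - 9 \left(\left(A^{2} + A \left(- \frac{5}{12} + \frac{A}{12}\right)\right) + A\right) = - 9 \left(A + A^{2} + A \left(- \frac{5}{12} + \frac{A}{12}\right)\right) = - 9 A - 9 A^{2} - 9 A \left(- \frac{5}{12} + \frac{A}{12}\right)$)
$\frac{\left(-95176\right) \frac{1}{-35507}}{q{\left(231 \right)}} = \frac{\left(-95176\right) \frac{1}{-35507}}{\left(- \frac{3}{4}\right) 231 \left(7 + 13 \cdot 231\right)} = \frac{\left(-95176\right) \left(- \frac{1}{35507}\right)}{\left(- \frac{3}{4}\right) 231 \left(7 + 3003\right)} = \frac{95176}{35507 \left(\left(- \frac{3}{4}\right) 231 \cdot 3010\right)} = \frac{95176}{35507 \left(- \frac{1042965}{2}\right)} = \frac{95176}{35507} \left(- \frac{2}{1042965}\right) = - \frac{190352}{37032558255}$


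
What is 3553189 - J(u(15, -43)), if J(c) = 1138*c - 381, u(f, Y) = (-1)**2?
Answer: 3552432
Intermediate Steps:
u(f, Y) = 1
J(c) = -381 + 1138*c
3553189 - J(u(15, -43)) = 3553189 - (-381 + 1138*1) = 3553189 - (-381 + 1138) = 3553189 - 1*757 = 3553189 - 757 = 3552432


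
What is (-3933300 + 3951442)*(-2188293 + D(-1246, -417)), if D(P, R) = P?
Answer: -39722616538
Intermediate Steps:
(-3933300 + 3951442)*(-2188293 + D(-1246, -417)) = (-3933300 + 3951442)*(-2188293 - 1246) = 18142*(-2189539) = -39722616538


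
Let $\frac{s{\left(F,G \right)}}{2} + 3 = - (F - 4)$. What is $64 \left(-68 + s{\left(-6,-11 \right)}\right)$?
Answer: $-3456$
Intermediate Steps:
$s{\left(F,G \right)} = 2 - 2 F$ ($s{\left(F,G \right)} = -6 + 2 \left(- (F - 4)\right) = -6 + 2 \left(- (-4 + F)\right) = -6 + 2 \left(4 - F\right) = -6 - \left(-8 + 2 F\right) = 2 - 2 F$)
$64 \left(-68 + s{\left(-6,-11 \right)}\right) = 64 \left(-68 + \left(2 - -12\right)\right) = 64 \left(-68 + \left(2 + 12\right)\right) = 64 \left(-68 + 14\right) = 64 \left(-54\right) = -3456$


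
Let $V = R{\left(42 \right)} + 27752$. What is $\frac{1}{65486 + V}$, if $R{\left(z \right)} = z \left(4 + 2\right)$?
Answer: $\frac{1}{93490} \approx 1.0696 \cdot 10^{-5}$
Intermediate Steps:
$R{\left(z \right)} = 6 z$ ($R{\left(z \right)} = z 6 = 6 z$)
$V = 28004$ ($V = 6 \cdot 42 + 27752 = 252 + 27752 = 28004$)
$\frac{1}{65486 + V} = \frac{1}{65486 + 28004} = \frac{1}{93490}$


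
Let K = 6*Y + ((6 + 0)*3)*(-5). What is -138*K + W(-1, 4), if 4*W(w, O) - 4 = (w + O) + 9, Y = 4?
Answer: 9112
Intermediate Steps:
W(w, O) = 13/4 + O/4 + w/4 (W(w, O) = 1 + ((w + O) + 9)/4 = 1 + ((O + w) + 9)/4 = 1 + (9 + O + w)/4 = 1 + (9/4 + O/4 + w/4) = 13/4 + O/4 + w/4)
K = -66 (K = 6*4 + ((6 + 0)*3)*(-5) = 24 + (6*3)*(-5) = 24 + 18*(-5) = 24 - 90 = -66)
-138*K + W(-1, 4) = -138*(-66) + (13/4 + (1/4)*4 + (1/4)*(-1)) = 9108 + (13/4 + 1 - 1/4) = 9108 + 4 = 9112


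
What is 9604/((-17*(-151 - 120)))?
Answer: 9604/4607 ≈ 2.0847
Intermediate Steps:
9604/((-17*(-151 - 120))) = 9604/((-17*(-271))) = 9604/4607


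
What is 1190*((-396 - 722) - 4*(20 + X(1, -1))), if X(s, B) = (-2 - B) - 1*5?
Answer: -1397060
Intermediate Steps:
X(s, B) = -7 - B (X(s, B) = (-2 - B) - 5 = -7 - B)
1190*((-396 - 722) - 4*(20 + X(1, -1))) = 1190*((-396 - 722) - 4*(20 + (-7 - 1*(-1)))) = 1190*(-1118 - 4*(20 + (-7 + 1))) = 1190*(-1118 - 4*(20 - 6)) = 1190*(-1118 - 4*14) = 1190*(-1118 - 56) = 1190*(-1174) = -1397060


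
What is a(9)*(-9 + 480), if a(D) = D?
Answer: 4239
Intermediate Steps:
a(9)*(-9 + 480) = 9*(-9 + 480) = 9*471 = 4239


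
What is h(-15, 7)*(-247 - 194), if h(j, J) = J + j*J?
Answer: 43218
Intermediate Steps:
h(j, J) = J + J*j
h(-15, 7)*(-247 - 194) = (7*(1 - 15))*(-247 - 194) = (7*(-14))*(-441) = -98*(-441) = 43218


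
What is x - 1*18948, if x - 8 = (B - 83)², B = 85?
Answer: -18936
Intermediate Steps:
x = 12 (x = 8 + (85 - 83)² = 8 + 2² = 8 + 4 = 12)
x - 1*18948 = 12 - 1*18948 = 12 - 18948 = -18936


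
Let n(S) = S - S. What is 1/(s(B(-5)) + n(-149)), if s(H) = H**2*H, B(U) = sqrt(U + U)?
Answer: I*sqrt(10)/100 ≈ 0.031623*I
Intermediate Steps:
n(S) = 0
B(U) = sqrt(2)*sqrt(U) (B(U) = sqrt(2*U) = sqrt(2)*sqrt(U))
s(H) = H**3
1/(s(B(-5)) + n(-149)) = 1/((sqrt(2)*sqrt(-5))**3 + 0) = 1/((sqrt(2)*(I*sqrt(5)))**3 + 0) = 1/((I*sqrt(10))**3 + 0) = 1/(-10*I*sqrt(10) + 0) = 1/(-10*I*sqrt(10)) = I*sqrt(10)/100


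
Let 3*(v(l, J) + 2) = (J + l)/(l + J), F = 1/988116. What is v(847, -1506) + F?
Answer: -548953/329372 ≈ -1.6667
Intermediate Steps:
F = 1/988116 ≈ 1.0120e-6
v(l, J) = -5/3 (v(l, J) = -2 + ((J + l)/(l + J))/3 = -2 + ((J + l)/(J + l))/3 = -2 + (⅓)*1 = -2 + ⅓ = -5/3)
v(847, -1506) + F = -5/3 + 1/988116 = -548953/329372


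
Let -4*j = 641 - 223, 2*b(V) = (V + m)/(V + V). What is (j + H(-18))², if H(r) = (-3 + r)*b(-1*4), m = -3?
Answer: 3308761/256 ≈ 12925.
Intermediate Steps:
b(V) = (-3 + V)/(4*V) (b(V) = ((V - 3)/(V + V))/2 = ((-3 + V)/((2*V)))/2 = ((-3 + V)*(1/(2*V)))/2 = ((-3 + V)/(2*V))/2 = (-3 + V)/(4*V))
H(r) = -21/16 + 7*r/16 (H(r) = (-3 + r)*((-3 - 1*4)/(4*((-1*4)))) = (-3 + r)*((¼)*(-3 - 4)/(-4)) = (-3 + r)*((¼)*(-¼)*(-7)) = (-3 + r)*(7/16) = -21/16 + 7*r/16)
j = -209/2 (j = -(641 - 223)/4 = -¼*418 = -209/2 ≈ -104.50)
(j + H(-18))² = (-209/2 + (-21/16 + (7/16)*(-18)))² = (-209/2 + (-21/16 - 63/8))² = (-209/2 - 147/16)² = (-1819/16)² = 3308761/256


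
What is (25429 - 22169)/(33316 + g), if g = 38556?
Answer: 815/17968 ≈ 0.045358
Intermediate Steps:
(25429 - 22169)/(33316 + g) = (25429 - 22169)/(33316 + 38556) = 3260/71872 = 3260*(1/71872) = 815/17968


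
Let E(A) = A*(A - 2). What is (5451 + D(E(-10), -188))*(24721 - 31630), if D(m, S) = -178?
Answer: -36431157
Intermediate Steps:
E(A) = A*(-2 + A)
(5451 + D(E(-10), -188))*(24721 - 31630) = (5451 - 178)*(24721 - 31630) = 5273*(-6909) = -36431157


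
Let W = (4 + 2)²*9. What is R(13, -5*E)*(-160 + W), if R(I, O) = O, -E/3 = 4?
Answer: 9840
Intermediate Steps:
E = -12 (E = -3*4 = -12)
W = 324 (W = 6²*9 = 36*9 = 324)
R(13, -5*E)*(-160 + W) = (-5*(-12))*(-160 + 324) = 60*164 = 9840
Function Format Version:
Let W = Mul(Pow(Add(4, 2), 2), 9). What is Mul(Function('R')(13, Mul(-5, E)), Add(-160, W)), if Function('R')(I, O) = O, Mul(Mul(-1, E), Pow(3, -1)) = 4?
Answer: 9840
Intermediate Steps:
E = -12 (E = Mul(-3, 4) = -12)
W = 324 (W = Mul(Pow(6, 2), 9) = Mul(36, 9) = 324)
Mul(Function('R')(13, Mul(-5, E)), Add(-160, W)) = Mul(Mul(-5, -12), Add(-160, 324)) = Mul(60, 164) = 9840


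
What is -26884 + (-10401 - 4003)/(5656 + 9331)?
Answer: -402924912/14987 ≈ -26885.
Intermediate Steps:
-26884 + (-10401 - 4003)/(5656 + 9331) = -26884 - 14404/14987 = -402924912/14987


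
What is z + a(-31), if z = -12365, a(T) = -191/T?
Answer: -383124/31 ≈ -12359.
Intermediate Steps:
z + a(-31) = -12365 - 191/(-31) = -12365 - 191*(-1/31) = -12365 + 191/31 = -383124/31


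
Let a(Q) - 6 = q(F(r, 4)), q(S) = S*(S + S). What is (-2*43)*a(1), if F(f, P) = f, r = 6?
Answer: -6708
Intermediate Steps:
q(S) = 2*S² (q(S) = S*(2*S) = 2*S²)
a(Q) = 78 (a(Q) = 6 + 2*6² = 6 + 2*36 = 6 + 72 = 78)
(-2*43)*a(1) = -2*43*78 = -86*78 = -6708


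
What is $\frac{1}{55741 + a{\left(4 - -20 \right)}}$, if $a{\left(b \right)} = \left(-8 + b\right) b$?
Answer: $\frac{1}{56125} \approx 1.7817 \cdot 10^{-5}$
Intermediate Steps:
$a{\left(b \right)} = b \left(-8 + b\right)$
$\frac{1}{55741 + a{\left(4 - -20 \right)}} = \frac{1}{55741 + \left(4 - -20\right) \left(-8 + \left(4 - -20\right)\right)} = \frac{1}{55741 + \left(4 + 20\right) \left(-8 + \left(4 + 20\right)\right)} = \frac{1}{55741 + 24 \left(-8 + 24\right)} = \frac{1}{55741 + 24 \cdot 16} = \frac{1}{55741 + 384} = \frac{1}{56125}$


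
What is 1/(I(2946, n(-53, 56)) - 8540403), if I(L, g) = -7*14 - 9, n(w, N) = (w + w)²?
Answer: -1/8540510 ≈ -1.1709e-7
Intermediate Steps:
n(w, N) = 4*w² (n(w, N) = (2*w)² = 4*w²)
I(L, g) = -107 (I(L, g) = -98 - 9 = -107)
1/(I(2946, n(-53, 56)) - 8540403) = 1/(-107 - 8540403) = 1/(-8540510) = -1/8540510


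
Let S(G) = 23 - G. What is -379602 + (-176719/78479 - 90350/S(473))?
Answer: -267976847140/706311 ≈ -3.7940e+5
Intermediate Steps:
-379602 + (-176719/78479 - 90350/S(473)) = -379602 + (-176719/78479 - 90350/(23 - 1*473)) = -379602 + (-176719*1/78479 - 90350/(23 - 473)) = -379602 + (-176719/78479 - 90350/(-450)) = -379602 + (-176719/78479 - 90350*(-1/450)) = -379602 + (-176719/78479 + 1807/9) = -379602 + 140221082/706311 = -267976847140/706311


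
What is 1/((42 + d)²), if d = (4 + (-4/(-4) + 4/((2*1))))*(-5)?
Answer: 1/49 ≈ 0.020408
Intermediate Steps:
d = -35 (d = (4 + (-4*(-¼) + 4/2))*(-5) = (4 + (1 + 4*(½)))*(-5) = (4 + (1 + 2))*(-5) = (4 + 3)*(-5) = 7*(-5) = -35)
1/((42 + d)²) = 1/((42 - 35)²) = 1/(7²) = 1/49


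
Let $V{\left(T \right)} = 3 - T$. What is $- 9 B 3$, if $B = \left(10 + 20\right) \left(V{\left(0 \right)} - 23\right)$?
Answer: $16200$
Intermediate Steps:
$B = -600$ ($B = \left(10 + 20\right) \left(\left(3 - 0\right) - 23\right) = 30 \left(\left(3 + 0\right) - 23\right) = 30 \left(3 - 23\right) = 30 \left(-20\right) = -600$)
$- 9 B 3 = \left(-9\right) \left(-600\right) 3 = 5400 \cdot 3 = 16200$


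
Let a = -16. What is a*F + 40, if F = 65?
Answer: -1000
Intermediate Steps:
a*F + 40 = -16*65 + 40 = -1040 + 40 = -1000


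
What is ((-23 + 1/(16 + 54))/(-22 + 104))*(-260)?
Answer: 20917/287 ≈ 72.882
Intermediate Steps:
((-23 + 1/(16 + 54))/(-22 + 104))*(-260) = ((-23 + 1/70)/82)*(-260) = ((-23 + 1/70)*(1/82))*(-260) = -1609/70*1/82*(-260) = -1609/5740*(-260) = 20917/287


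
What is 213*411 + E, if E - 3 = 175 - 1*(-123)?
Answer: 87844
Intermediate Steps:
E = 301 (E = 3 + (175 - 1*(-123)) = 3 + (175 + 123) = 3 + 298 = 301)
213*411 + E = 213*411 + 301 = 87543 + 301 = 87844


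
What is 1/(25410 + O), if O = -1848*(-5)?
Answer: 1/34650 ≈ 2.8860e-5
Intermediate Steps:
O = 9240
1/(25410 + O) = 1/(25410 + 9240) = 1/34650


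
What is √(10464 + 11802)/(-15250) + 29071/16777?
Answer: 29071/16777 - 3*√2474/15250 ≈ 1.7230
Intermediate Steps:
√(10464 + 11802)/(-15250) + 29071/16777 = √22266*(-1/15250) + 29071*(1/16777) = (3*√2474)*(-1/15250) + 29071/16777 = -3*√2474/15250 + 29071/16777 = 29071/16777 - 3*√2474/15250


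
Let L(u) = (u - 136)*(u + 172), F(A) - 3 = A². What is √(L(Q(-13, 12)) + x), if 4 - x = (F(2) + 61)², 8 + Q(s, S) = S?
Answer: 2*I*√6963 ≈ 166.89*I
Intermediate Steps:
F(A) = 3 + A²
Q(s, S) = -8 + S
x = -4620 (x = 4 - ((3 + 2²) + 61)² = 4 - ((3 + 4) + 61)² = 4 - (7 + 61)² = 4 - 1*68² = 4 - 1*4624 = 4 - 4624 = -4620)
L(u) = (-136 + u)*(172 + u)
√(L(Q(-13, 12)) + x) = √((-23392 + (-8 + 12)² + 36*(-8 + 12)) - 4620) = √((-23392 + 4² + 36*4) - 4620) = √((-23392 + 16 + 144) - 4620) = √(-23232 - 4620) = √(-27852) = 2*I*√6963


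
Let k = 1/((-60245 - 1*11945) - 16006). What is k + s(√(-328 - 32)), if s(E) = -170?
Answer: -14993321/88196 ≈ -170.00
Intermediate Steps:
k = -1/88196 (k = 1/((-60245 - 11945) - 16006) = 1/(-72190 - 16006) = 1/(-88196) = -1/88196 ≈ -1.1338e-5)
k + s(√(-328 - 32)) = -1/88196 - 170 = -14993321/88196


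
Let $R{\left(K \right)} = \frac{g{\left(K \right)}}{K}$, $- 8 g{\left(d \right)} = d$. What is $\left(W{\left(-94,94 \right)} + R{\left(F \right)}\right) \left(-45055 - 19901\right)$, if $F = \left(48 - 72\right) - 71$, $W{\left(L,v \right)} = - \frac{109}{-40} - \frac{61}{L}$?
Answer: $- \frac{49593906}{235} \approx -2.1104 \cdot 10^{5}$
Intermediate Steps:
$g{\left(d \right)} = - \frac{d}{8}$
$W{\left(L,v \right)} = \frac{109}{40} - \frac{61}{L}$ ($W{\left(L,v \right)} = \left(-109\right) \left(- \frac{1}{40}\right) - \frac{61}{L} = \frac{109}{40} - \frac{61}{L}$)
$F = -95$ ($F = -24 - 71 = -95$)
$R{\left(K \right)} = - \frac{1}{8}$ ($R{\left(K \right)} = \frac{\left(- \frac{1}{8}\right) K}{K} = - \frac{1}{8}$)
$\left(W{\left(-94,94 \right)} + R{\left(F \right)}\right) \left(-45055 - 19901\right) = \left(\left(\frac{109}{40} - \frac{61}{-94}\right) - \frac{1}{8}\right) \left(-45055 - 19901\right) = \left(\left(\frac{109}{40} - - \frac{61}{94}\right) - \frac{1}{8}\right) \left(-64956\right) = \left(\left(\frac{109}{40} + \frac{61}{94}\right) - \frac{1}{8}\right) \left(-64956\right) = \left(\frac{6343}{1880} - \frac{1}{8}\right) \left(-64956\right) = \frac{1527}{470} \left(-64956\right) = - \frac{49593906}{235}$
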